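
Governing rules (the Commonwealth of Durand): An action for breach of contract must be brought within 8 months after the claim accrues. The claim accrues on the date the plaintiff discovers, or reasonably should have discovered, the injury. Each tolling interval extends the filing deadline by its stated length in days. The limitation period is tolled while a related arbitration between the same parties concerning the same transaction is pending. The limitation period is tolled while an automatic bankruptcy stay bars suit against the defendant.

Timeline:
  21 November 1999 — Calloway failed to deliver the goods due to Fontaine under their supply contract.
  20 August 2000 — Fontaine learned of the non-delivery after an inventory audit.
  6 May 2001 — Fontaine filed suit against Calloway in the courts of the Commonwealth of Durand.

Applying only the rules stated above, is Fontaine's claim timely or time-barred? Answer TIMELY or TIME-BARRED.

TIME-BARRED

The claim did not accrue until Fontaine discovered the injury on 20 August 2000; the 21 November 1999 act date does not start the clock under the stated rule.
The untolled deadline — 8 months after 20 August 2000 — is 20 April 2001.
Fontaine filed on 6 May 2001, after the 20 April 2001 deadline, so the action is time-barred.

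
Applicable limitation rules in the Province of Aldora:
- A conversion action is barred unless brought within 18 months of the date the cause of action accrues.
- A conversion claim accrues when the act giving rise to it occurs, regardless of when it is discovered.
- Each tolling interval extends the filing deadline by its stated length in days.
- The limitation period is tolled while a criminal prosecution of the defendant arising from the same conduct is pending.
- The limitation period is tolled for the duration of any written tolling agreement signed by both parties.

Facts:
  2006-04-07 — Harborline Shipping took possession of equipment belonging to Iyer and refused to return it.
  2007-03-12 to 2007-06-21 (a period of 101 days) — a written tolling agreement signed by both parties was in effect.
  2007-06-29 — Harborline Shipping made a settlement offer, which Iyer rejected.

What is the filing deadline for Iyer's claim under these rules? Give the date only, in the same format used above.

2008-01-16

The cause of action accrued on 2006-04-07, the date of the act.
Adding the 18 months base period to 2006-04-07 gives a deadline of 2007-10-07, before any tolling.
The written tolling agreement from 2007-03-12 to 2007-06-21 tolled the period for 101 days, extending the deadline to 2008-01-16.
The other events in the timeline have no effect on the limitation period under the stated rules.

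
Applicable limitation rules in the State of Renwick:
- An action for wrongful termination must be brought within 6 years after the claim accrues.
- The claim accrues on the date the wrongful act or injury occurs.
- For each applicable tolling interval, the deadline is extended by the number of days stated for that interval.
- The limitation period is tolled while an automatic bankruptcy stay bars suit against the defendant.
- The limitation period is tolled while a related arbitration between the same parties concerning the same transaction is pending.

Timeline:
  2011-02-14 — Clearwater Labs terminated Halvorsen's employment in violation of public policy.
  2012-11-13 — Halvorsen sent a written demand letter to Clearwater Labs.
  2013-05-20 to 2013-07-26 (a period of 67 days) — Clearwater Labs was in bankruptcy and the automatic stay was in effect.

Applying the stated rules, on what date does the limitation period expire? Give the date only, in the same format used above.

The claim accrued on 2011-02-14, the date of the act.
The untolled deadline — 6 years after 2011-02-14 — is 2017-02-14.
The period was tolled for 67 days by the automatic bankruptcy stay (2013-05-20 to 2013-07-26), pushing the deadline to 2017-04-22.
Nothing else in the chronology tolls or restarts the period.

2017-04-22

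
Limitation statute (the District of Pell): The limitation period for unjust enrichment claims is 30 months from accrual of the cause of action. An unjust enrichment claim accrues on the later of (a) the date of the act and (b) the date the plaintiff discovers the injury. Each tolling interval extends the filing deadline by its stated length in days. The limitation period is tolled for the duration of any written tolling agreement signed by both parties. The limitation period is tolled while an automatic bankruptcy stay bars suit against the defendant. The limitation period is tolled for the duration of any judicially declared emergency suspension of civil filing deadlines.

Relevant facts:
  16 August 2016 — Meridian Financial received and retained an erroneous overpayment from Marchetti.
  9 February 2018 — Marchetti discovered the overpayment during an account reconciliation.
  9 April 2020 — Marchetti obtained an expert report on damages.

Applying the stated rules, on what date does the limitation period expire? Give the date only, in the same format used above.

Taking the later of the act (16 August 2016) and discovery (9 February 2018), the claim accrued on 9 February 2018.
Adding the 30 months base period to 9 February 2018 gives a deadline of 9 August 2020, before any tolling.
Nothing else in the chronology tolls or restarts the period.

9 August 2020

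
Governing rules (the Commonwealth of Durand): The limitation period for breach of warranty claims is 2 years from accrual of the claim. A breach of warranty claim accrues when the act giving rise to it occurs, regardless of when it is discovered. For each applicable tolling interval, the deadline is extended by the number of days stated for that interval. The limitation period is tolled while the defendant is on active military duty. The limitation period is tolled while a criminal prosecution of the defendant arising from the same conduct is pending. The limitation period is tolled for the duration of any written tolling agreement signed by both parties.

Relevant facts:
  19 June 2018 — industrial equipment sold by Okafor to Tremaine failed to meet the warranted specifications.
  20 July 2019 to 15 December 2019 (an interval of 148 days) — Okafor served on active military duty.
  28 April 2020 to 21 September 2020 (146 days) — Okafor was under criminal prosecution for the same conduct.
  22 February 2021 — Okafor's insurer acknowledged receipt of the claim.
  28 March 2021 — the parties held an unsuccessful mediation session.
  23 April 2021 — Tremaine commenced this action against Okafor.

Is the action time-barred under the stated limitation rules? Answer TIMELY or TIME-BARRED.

The limitation period began to run on 19 June 2018.
The untolled deadline — 2 years after 19 June 2018 — is 19 June 2020.
The defendant's active military service from 20 July 2019 to 15 December 2019 tolled the period for 148 days, extending the deadline to 14 November 2020.
Because the pending criminal prosecution ran from 28 April 2020 to 21 September 2020, the deadline is extended by 146 days to 9 April 2021.
None of the other events listed affects the running of the period under the stated rules.
Tremaine filed on 23 April 2021, after the 9 April 2021 deadline, so the action is time-barred.

TIME-BARRED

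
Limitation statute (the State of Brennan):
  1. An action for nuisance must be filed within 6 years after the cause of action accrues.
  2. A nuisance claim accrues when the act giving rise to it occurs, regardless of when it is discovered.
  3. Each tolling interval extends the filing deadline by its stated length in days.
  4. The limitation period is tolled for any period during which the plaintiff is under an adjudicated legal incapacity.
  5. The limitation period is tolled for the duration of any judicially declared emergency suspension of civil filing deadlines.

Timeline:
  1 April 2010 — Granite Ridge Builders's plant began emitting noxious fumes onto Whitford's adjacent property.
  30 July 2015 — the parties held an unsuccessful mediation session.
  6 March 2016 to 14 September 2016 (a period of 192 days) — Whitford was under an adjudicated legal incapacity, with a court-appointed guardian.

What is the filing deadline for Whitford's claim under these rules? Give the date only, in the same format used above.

The limitation period began to run on 1 April 2010.
Adding the 6 years base period to 1 April 2010 gives a deadline of 1 April 2016, before any tolling.
The plaintiff's legal incapacity from 6 March 2016 to 14 September 2016 tolled the period for 192 days, extending the deadline to 10 October 2016.
None of the other events listed affects the running of the period under the stated rules.

10 October 2016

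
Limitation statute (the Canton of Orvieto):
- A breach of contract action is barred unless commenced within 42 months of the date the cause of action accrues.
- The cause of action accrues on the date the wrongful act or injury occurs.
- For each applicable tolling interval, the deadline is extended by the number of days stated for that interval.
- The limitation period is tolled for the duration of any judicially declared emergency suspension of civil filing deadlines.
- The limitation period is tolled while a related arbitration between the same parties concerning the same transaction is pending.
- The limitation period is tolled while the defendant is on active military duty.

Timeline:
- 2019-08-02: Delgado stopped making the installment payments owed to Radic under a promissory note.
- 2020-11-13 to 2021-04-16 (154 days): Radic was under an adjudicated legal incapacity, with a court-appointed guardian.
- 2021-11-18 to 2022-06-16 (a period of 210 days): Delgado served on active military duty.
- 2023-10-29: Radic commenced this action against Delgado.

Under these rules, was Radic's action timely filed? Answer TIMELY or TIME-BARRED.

The claim accrued on 2019-08-02, when the wrongful act occurred.
42 months from 2019-08-02 is 2023-02-02.
Because the defendant's active military service ran from 2021-11-18 to 2022-06-16, the deadline is extended by 210 days to 2023-08-31.
No stated provision tolls the period for the plaintiff's incapacity, so the interval from 2020-11-13 to 2021-04-16 has no effect on the deadline.
Radic filed on 2023-10-29, after the 2023-08-31 deadline, so the action is time-barred.

TIME-BARRED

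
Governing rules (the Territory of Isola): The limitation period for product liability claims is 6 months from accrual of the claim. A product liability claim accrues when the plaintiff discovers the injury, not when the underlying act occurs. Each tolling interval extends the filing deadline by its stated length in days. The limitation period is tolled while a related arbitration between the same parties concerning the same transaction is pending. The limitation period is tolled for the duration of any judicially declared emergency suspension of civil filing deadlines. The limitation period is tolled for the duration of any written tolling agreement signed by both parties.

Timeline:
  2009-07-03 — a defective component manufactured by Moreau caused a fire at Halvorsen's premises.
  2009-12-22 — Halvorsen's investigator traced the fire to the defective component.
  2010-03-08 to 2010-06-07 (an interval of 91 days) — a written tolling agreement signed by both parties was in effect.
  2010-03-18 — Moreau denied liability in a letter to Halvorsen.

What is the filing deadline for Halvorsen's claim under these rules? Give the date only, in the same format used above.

Under the discovery rule, the claim accrued on 2009-12-22, when Halvorsen discovered the injury — not on the 2009-07-03 date of the underlying act.
The untolled deadline — 6 months after 2009-12-22 — is 2010-06-22.
The written tolling agreement from 2010-03-08 to 2010-06-07 tolled the period for 91 days, extending the deadline to 2010-09-21.
None of the other events listed affects the running of the period under the stated rules.

2010-09-21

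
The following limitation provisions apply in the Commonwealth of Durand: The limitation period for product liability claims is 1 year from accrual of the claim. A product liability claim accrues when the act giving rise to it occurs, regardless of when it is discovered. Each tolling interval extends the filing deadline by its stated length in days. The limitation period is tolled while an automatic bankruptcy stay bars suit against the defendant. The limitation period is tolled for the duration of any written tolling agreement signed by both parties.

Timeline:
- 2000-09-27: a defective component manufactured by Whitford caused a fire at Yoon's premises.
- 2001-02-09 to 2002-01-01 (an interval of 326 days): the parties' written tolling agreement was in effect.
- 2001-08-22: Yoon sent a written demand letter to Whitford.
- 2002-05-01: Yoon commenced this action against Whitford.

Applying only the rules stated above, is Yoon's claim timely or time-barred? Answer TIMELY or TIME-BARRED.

The limitation period began to run on 2000-09-27.
1 year from 2000-09-27 is 2001-09-27.
Because the written tolling agreement ran from 2001-02-09 to 2002-01-01, the deadline is extended by 326 days to 2002-08-19.
Nothing else in the chronology tolls or restarts the period.
Filing on 2002-05-01 beat the 2002-08-19 deadline — the action is timely.

TIMELY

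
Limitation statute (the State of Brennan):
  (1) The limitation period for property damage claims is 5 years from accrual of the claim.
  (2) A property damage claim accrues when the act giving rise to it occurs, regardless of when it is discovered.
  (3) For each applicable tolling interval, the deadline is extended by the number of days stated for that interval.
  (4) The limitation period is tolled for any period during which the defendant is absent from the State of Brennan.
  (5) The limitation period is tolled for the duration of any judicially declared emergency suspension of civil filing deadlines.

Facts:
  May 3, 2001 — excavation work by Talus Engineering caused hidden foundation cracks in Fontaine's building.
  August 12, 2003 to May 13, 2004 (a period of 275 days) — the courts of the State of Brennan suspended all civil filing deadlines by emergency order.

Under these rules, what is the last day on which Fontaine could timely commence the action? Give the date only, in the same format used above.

The limitation period began to run on May 3, 2001.
The untolled deadline — 5 years after May 3, 2001 — is May 3, 2006.
The period was tolled for 275 days by the emergency suspension of filing deadlines (August 12, 2003 to May 13, 2004), pushing the deadline to February 2, 2007.

February 2, 2007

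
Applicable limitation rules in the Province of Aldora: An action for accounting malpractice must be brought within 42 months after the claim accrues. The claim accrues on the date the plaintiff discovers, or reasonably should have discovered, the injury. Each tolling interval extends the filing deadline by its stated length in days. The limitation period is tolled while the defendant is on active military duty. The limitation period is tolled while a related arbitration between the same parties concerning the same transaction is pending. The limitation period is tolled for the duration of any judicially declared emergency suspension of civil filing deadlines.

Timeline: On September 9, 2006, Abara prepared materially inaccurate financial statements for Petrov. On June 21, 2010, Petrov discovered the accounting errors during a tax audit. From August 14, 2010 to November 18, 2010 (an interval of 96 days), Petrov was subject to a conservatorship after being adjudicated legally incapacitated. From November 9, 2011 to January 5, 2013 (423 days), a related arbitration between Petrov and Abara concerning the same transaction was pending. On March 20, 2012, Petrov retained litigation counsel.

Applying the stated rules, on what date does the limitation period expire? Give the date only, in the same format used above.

The claim did not accrue until Petrov discovered the injury on June 21, 2010; the September 9, 2006 act date does not start the clock under the stated rule.
Adding the 42 months base period to June 21, 2010 gives a deadline of December 21, 2013, before any tolling.
Because the pending related arbitration ran from November 9, 2011 to January 5, 2013, the deadline is extended by 423 days to February 17, 2015.
The plaintiff's legal incapacity from August 14, 2010 to November 18, 2010 does not toll the period, because no stated rule makes the plaintiff's incapacity a tolling event.
The other events in the timeline have no effect on the limitation period under the stated rules.

February 17, 2015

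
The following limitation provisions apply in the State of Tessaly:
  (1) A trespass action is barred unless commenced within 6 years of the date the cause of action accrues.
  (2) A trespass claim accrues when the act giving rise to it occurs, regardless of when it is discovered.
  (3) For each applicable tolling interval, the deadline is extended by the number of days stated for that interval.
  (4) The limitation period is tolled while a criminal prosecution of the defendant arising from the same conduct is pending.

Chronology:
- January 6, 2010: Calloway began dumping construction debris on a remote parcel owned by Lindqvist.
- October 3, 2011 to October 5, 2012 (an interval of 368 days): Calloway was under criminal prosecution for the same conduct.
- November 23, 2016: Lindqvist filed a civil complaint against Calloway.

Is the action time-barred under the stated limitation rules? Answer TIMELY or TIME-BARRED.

TIMELY

The cause of action accrued on January 6, 2010, the date of the act.
6 years from January 6, 2010 is January 6, 2016.
The period was tolled for 368 days by the pending criminal prosecution (October 3, 2011 to October 5, 2012), pushing the deadline to January 8, 2017.
Lindqvist filed on November 23, 2016, before the January 8, 2017 deadline, so the action is timely.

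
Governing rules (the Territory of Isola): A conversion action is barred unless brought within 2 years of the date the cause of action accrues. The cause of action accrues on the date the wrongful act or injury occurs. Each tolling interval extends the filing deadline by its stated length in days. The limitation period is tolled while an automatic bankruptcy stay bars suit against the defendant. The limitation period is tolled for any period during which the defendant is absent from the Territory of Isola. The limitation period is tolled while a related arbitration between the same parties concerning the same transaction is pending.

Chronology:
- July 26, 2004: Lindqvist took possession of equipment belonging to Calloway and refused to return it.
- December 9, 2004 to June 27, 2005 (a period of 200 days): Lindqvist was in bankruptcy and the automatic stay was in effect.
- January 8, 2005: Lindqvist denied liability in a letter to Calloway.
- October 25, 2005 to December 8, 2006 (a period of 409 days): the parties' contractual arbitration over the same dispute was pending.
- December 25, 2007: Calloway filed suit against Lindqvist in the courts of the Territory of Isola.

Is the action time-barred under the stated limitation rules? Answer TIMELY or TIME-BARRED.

TIMELY

The claim accrued on July 26, 2004, when the wrongful act occurred.
Adding the 2 years base period to July 26, 2004 gives a deadline of July 26, 2006, before any tolling.
The period was tolled for 200 days by the automatic bankruptcy stay (December 9, 2004 to June 27, 2005), pushing the deadline to February 11, 2007.
Because the pending related arbitration ran from October 25, 2005 to December 8, 2006, the deadline is extended by 409 days to March 26, 2008.
Nothing else in the chronology tolls or restarts the period.
The December 25, 2007 filing precedes the March 26, 2008 deadline; the claim is timely.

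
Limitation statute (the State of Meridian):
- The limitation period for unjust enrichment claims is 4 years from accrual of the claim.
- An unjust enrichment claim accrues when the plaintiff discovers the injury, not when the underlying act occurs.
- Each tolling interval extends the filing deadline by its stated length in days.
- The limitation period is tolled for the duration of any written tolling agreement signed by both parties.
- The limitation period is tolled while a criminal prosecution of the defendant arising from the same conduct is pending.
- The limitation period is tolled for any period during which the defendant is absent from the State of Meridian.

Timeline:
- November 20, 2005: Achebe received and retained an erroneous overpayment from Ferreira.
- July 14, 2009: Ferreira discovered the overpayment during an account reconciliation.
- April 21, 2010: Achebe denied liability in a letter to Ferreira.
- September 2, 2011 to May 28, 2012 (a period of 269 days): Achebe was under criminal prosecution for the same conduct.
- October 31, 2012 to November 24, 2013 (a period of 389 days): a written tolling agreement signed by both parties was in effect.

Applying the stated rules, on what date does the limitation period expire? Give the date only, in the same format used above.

Under the discovery rule, the claim accrued on July 14, 2009, when Ferreira discovered the injury — not on the November 20, 2005 date of the underlying act.
Adding the 4 years base period to July 14, 2009 gives a deadline of July 14, 2013, before any tolling.
The pending criminal prosecution from September 2, 2011 to May 28, 2012 tolled the period for 269 days, extending the deadline to April 9, 2014.
The period was tolled for 389 days by the written tolling agreement (October 31, 2012 to November 24, 2013), pushing the deadline to May 3, 2015.
Nothing else in the chronology tolls or restarts the period.

May 3, 2015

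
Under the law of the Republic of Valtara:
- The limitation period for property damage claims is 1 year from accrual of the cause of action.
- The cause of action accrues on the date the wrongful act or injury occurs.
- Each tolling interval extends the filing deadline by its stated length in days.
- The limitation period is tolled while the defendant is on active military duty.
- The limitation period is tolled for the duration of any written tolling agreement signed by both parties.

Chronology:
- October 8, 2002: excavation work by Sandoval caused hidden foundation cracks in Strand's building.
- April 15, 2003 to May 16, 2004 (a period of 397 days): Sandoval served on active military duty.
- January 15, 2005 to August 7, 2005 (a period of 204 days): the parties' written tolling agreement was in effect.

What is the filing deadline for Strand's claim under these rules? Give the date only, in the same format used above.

The limitation period began to run on October 8, 2002.
Adding the 1 year base period to October 8, 2002 gives a deadline of October 8, 2003, before any tolling.
The defendant's active military service from April 15, 2003 to May 16, 2004 tolled the period for 397 days, extending the deadline to November 8, 2004.
By the time the written tolling agreement began on January 15, 2005, the limitation period had already expired on November 8, 2004; that interval cannot revive it.

November 8, 2004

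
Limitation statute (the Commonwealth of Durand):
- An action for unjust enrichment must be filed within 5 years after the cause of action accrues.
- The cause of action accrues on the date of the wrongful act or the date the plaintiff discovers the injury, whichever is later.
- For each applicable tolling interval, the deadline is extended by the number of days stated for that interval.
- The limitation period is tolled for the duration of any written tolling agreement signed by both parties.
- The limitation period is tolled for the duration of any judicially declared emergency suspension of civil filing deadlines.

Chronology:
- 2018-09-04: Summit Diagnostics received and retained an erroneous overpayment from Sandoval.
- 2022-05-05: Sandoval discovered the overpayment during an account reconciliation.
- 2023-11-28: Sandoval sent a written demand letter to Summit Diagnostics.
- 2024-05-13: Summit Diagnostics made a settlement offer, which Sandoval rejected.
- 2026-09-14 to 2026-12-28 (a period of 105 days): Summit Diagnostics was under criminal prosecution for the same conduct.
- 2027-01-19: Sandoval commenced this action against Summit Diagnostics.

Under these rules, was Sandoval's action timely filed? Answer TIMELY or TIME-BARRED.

TIMELY

Taking the later of the act (2018-09-04) and discovery (2022-05-05), the claim accrued on 2022-05-05.
5 years from 2022-05-05 is 2027-05-05.
Although a criminal prosecution ran from 2026-09-14 to 2026-12-28, the stated rules do not make that a tolling event, so it is disregarded.
The other events in the timeline have no effect on the limitation period under the stated rules.
Sandoval filed on 2027-01-19, before the 2027-05-05 deadline, so the action is timely.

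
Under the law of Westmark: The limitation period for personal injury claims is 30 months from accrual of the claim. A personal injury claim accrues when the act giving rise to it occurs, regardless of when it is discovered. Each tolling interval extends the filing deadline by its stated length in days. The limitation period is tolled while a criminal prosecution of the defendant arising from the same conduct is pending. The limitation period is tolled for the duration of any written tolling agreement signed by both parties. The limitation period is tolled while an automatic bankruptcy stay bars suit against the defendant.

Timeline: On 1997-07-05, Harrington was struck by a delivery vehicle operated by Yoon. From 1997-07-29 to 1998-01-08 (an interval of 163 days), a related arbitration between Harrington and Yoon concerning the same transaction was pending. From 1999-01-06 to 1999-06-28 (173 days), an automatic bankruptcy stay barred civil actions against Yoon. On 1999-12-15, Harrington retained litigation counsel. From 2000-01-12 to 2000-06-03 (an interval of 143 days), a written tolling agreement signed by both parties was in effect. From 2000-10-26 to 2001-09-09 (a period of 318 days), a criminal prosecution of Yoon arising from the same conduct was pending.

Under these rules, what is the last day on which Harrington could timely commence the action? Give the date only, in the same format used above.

2001-09-30

The claim accrued on 1997-07-05, the date of the act.
Adding the 30 months base period to 1997-07-05 gives a deadline of 2000-01-05, before any tolling.
The period was tolled for 173 days by the automatic bankruptcy stay (1999-01-06 to 1999-06-28), pushing the deadline to 2000-06-26.
The period was tolled for 143 days by the written tolling agreement (2000-01-12 to 2000-06-03), pushing the deadline to 2000-11-16.
Because the pending criminal prosecution ran from 2000-10-26 to 2001-09-09, the deadline is extended by 318 days to 2001-09-30.
No stated provision tolls the period for a pending arbitration, so the interval from 1997-07-29 to 1998-01-08 has no effect on the deadline.
None of the other events listed affects the running of the period under the stated rules.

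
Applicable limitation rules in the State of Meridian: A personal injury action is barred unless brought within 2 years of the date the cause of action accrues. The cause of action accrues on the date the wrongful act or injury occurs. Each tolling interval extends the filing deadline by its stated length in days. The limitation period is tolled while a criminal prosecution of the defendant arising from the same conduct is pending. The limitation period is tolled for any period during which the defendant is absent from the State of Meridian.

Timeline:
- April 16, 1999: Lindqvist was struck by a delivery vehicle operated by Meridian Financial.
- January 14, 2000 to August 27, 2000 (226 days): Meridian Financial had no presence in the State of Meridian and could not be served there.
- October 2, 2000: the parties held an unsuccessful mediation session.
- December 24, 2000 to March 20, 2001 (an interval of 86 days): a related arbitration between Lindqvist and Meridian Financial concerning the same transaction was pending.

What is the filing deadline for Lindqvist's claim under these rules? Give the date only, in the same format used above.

November 28, 2001

The cause of action accrued on April 16, 1999, the date of the act.
2 years from April 16, 1999 is April 16, 2001.
The defendant's absence from the jurisdiction from January 14, 2000 to August 27, 2000 tolled the period for 226 days, extending the deadline to November 28, 2001.
Although a pending arbitration ran from December 24, 2000 to March 20, 2001, the stated rules do not make that a tolling event, so it is disregarded.
The other events in the timeline have no effect on the limitation period under the stated rules.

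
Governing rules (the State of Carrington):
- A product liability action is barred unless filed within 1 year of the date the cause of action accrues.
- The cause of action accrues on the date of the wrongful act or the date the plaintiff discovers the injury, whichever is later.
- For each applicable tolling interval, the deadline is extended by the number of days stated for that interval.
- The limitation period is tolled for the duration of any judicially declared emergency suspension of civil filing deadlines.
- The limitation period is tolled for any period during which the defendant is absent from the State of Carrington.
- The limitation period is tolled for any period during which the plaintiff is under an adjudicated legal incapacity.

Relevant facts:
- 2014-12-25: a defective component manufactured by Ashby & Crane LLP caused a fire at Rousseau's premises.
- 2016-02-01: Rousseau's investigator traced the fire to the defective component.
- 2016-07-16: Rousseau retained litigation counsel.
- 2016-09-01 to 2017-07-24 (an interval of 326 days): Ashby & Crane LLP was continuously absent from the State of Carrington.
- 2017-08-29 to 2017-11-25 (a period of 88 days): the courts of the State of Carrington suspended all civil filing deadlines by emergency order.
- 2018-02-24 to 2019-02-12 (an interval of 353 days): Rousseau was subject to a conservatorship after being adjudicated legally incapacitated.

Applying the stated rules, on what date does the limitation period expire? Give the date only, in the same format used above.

2019-03-10

The claim accrued on 2016-02-01 — the later of the 2014-12-25 act and the 2016-02-01 discovery.
Adding the 1 year base period to 2016-02-01 gives a deadline of 2017-02-01, before any tolling.
The defendant's absence from the jurisdiction from 2016-09-01 to 2017-07-24 tolled the period for 326 days, extending the deadline to 2017-12-24.
Because the emergency suspension of filing deadlines ran from 2017-08-29 to 2017-11-25, the deadline is extended by 88 days to 2018-03-22.
Because the plaintiff's legal incapacity ran from 2018-02-24 to 2019-02-12, the deadline is extended by 353 days to 2019-03-10.
Nothing else in the chronology tolls or restarts the period.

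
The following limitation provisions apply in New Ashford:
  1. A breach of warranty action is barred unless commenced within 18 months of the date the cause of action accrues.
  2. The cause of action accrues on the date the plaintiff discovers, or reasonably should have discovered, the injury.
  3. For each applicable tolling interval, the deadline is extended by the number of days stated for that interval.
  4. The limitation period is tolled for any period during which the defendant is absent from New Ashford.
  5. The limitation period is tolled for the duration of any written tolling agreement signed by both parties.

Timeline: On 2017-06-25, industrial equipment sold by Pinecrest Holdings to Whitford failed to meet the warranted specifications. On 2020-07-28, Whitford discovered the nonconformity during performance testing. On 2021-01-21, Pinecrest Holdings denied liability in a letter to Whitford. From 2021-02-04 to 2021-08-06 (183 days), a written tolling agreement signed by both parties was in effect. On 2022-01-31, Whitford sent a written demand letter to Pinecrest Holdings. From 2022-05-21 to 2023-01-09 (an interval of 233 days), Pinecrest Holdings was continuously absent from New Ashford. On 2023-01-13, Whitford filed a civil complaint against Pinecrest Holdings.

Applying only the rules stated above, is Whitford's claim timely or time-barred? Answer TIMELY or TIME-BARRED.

The claim did not accrue until Whitford discovered the injury on 2020-07-28; the 2017-06-25 act date does not start the clock under the stated rule.
18 months from 2020-07-28 is 2022-01-28.
Because the written tolling agreement ran from 2021-02-04 to 2021-08-06, the deadline is extended by 183 days to 2022-07-30.
The period was tolled for 233 days by the defendant's absence from the jurisdiction (2022-05-21 to 2023-01-09), pushing the deadline to 2023-03-20.
The other events in the timeline have no effect on the limitation period under the stated rules.
Filing on 2023-01-13 beat the 2023-03-20 deadline — the action is timely.

TIMELY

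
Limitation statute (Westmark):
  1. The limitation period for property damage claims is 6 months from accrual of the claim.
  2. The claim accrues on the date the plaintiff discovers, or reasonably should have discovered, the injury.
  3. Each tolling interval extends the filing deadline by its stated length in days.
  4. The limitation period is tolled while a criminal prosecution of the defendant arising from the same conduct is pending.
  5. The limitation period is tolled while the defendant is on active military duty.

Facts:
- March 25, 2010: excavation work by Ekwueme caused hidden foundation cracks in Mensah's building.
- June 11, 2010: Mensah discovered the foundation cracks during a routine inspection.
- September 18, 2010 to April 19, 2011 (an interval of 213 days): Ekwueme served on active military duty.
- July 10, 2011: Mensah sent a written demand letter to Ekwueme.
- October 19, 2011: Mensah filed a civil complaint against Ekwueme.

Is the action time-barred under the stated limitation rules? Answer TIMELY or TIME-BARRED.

The claim did not accrue until Mensah discovered the injury on June 11, 2010; the March 25, 2010 act date does not start the clock under the stated rule.
The untolled deadline — 6 months after June 11, 2010 — is December 11, 2010.
The period was tolled for 213 days by the defendant's active military service (September 18, 2010 to April 19, 2011), pushing the deadline to July 12, 2011.
None of the other events listed affects the running of the period under the stated rules.
The October 19, 2011 filing falls after the July 12, 2011 deadline; the claim is time-barred.

TIME-BARRED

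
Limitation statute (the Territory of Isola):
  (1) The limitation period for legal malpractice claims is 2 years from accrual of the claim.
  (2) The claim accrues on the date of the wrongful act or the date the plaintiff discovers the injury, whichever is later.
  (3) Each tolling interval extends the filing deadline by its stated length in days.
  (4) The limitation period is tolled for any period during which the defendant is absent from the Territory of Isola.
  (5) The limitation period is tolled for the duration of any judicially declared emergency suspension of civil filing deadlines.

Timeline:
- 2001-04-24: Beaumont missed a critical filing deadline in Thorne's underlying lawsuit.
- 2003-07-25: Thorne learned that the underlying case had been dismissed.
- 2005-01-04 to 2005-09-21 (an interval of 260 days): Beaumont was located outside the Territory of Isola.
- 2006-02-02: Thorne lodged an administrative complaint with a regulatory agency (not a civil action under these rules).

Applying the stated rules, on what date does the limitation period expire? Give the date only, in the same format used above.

Because discovery on 2003-07-25 post-dates the 2001-04-24 act, accrual under the later-of rule falls on 2003-07-25.
The untolled deadline — 2 years after 2003-07-25 — is 2005-07-25.
The defendant's absence from the jurisdiction from 2005-01-04 to 2005-09-21 tolled the period for 260 days, extending the deadline to 2006-04-11.
The other events in the timeline have no effect on the limitation period under the stated rules.

2006-04-11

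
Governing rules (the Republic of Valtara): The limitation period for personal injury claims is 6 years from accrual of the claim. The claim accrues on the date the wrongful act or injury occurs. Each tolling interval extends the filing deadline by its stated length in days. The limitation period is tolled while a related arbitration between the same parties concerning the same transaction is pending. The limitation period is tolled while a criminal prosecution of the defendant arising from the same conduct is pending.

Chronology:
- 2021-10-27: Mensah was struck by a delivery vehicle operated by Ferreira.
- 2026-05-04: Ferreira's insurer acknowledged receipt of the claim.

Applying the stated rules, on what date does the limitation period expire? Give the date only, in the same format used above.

The limitation period began to run on 2021-10-27.
The untolled deadline — 6 years after 2021-10-27 — is 2027-10-27.
The other events in the timeline have no effect on the limitation period under the stated rules.

2027-10-27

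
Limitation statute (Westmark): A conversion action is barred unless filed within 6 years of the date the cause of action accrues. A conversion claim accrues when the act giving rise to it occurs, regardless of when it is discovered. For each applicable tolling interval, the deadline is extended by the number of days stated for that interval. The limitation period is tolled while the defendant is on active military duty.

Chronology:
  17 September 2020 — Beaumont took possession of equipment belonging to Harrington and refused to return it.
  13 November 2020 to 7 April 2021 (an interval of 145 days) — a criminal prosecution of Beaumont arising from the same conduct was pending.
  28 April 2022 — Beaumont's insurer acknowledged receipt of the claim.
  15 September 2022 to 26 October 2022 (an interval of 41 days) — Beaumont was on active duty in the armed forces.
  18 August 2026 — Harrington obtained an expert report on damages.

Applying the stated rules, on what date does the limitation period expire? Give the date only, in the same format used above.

The cause of action accrued on 17 September 2020, the date of the act.
The untolled deadline — 6 years after 17 September 2020 — is 17 September 2026.
The defendant's active military service from 15 September 2022 to 26 October 2022 tolled the period for 41 days, extending the deadline to 28 October 2026.
The pending criminal prosecution from 13 November 2020 to 7 April 2021 does not toll the period, because no stated rule makes a criminal prosecution a tolling event.
Nothing else in the chronology tolls or restarts the period.

28 October 2026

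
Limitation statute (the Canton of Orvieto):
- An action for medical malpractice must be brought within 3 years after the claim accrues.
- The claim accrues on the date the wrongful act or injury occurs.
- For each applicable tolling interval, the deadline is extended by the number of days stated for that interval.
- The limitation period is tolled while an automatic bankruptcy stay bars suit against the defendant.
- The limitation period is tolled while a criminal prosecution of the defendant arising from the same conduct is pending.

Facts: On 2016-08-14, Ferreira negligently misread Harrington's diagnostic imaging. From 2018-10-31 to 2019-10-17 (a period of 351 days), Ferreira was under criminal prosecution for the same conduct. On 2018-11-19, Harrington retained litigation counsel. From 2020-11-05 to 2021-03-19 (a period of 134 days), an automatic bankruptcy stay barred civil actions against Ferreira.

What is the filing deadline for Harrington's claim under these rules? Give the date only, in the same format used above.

2020-07-30

The claim accrued on 2016-08-14, the date of the act.
Adding the 3 years base period to 2016-08-14 gives a deadline of 2019-08-14, before any tolling.
The pending criminal prosecution from 2018-10-31 to 2019-10-17 tolled the period for 351 days, extending the deadline to 2020-07-30.
The automatic bankruptcy stay from 2020-11-05 to 2021-03-19 began after the period had already run on 2020-07-30, so it has no tolling effect.
None of the other events listed affects the running of the period under the stated rules.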